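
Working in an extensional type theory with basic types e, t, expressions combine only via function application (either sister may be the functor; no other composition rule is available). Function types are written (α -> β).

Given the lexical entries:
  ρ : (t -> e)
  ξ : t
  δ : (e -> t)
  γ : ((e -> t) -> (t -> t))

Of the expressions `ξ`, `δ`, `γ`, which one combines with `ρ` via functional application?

ξ

ξ — combines: ρ : (t -> e) takes ξ : t as argument, giving e.
δ : (e -> t) — neither side's domain matches the other.
γ : ((e -> t) -> (t -> t)) — neither side's domain matches the other.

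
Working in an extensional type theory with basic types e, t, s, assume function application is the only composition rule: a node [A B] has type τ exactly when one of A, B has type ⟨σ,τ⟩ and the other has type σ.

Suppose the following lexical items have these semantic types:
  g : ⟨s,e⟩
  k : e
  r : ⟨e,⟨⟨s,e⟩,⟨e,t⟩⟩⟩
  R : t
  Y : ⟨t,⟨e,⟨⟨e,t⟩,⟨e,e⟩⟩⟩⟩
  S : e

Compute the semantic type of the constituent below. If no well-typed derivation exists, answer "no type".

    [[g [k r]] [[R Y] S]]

[k r] — r of type ⟨e,⟨⟨s,e⟩,⟨e,t⟩⟩⟩ combines with k of type e: type ⟨⟨s,e⟩,⟨e,t⟩⟩.
[g [k r]] — [k r] of type ⟨⟨s,e⟩,⟨e,t⟩⟩ combines with g of type ⟨s,e⟩: type ⟨e,t⟩.
[R Y] — Y of type ⟨t,⟨e,⟨⟨e,t⟩,⟨e,e⟩⟩⟩⟩ combines with R of type t: type ⟨e,⟨⟨e,t⟩,⟨e,e⟩⟩⟩.
[[R Y] S] — [R Y] of type ⟨e,⟨⟨e,t⟩,⟨e,e⟩⟩⟩ combines with S of type e: type ⟨⟨e,t⟩,⟨e,e⟩⟩.
[[g [k r]] [[R Y] S]] — [[R Y] S] of type ⟨⟨e,t⟩,⟨e,e⟩⟩ combines with [g [k r]] of type ⟨e,t⟩: type ⟨e,e⟩.

⟨e,e⟩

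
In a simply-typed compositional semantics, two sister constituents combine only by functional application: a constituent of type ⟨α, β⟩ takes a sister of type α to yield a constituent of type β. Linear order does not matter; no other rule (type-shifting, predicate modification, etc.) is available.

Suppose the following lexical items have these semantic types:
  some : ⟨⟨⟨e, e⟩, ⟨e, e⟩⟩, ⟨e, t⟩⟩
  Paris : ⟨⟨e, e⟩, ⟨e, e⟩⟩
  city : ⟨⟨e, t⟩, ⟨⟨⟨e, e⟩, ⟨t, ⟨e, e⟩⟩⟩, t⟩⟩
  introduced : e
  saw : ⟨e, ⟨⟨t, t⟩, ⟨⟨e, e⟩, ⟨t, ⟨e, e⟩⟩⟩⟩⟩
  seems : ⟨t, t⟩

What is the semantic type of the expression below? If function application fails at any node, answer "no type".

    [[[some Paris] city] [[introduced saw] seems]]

t

[some Paris]: functor some : ⟨⟨⟨e, e⟩, ⟨e, e⟩⟩, ⟨e, t⟩⟩, argument Paris : ⟨⟨e, e⟩, ⟨e, e⟩⟩; result ⟨e, t⟩.
[[some Paris] city]: functor city : ⟨⟨e, t⟩, ⟨⟨⟨e, e⟩, ⟨t, ⟨e, e⟩⟩⟩, t⟩⟩, argument [some Paris] : ⟨e, t⟩; result ⟨⟨⟨e, e⟩, ⟨t, ⟨e, e⟩⟩⟩, t⟩.
[introduced saw]: functor saw : ⟨e, ⟨⟨t, t⟩, ⟨⟨e, e⟩, ⟨t, ⟨e, e⟩⟩⟩⟩⟩, argument introduced : e; result ⟨⟨t, t⟩, ⟨⟨e, e⟩, ⟨t, ⟨e, e⟩⟩⟩⟩.
[[introduced saw] seems]: functor [introduced saw] : ⟨⟨t, t⟩, ⟨⟨e, e⟩, ⟨t, ⟨e, e⟩⟩⟩⟩, argument seems : ⟨t, t⟩; result ⟨⟨e, e⟩, ⟨t, ⟨e, e⟩⟩⟩.
[[[some Paris] city] [[introduced saw] seems]]: functor [[some Paris] city] : ⟨⟨⟨e, e⟩, ⟨t, ⟨e, e⟩⟩⟩, t⟩, argument [[introduced saw] seems] : ⟨⟨e, e⟩, ⟨t, ⟨e, e⟩⟩⟩; result t.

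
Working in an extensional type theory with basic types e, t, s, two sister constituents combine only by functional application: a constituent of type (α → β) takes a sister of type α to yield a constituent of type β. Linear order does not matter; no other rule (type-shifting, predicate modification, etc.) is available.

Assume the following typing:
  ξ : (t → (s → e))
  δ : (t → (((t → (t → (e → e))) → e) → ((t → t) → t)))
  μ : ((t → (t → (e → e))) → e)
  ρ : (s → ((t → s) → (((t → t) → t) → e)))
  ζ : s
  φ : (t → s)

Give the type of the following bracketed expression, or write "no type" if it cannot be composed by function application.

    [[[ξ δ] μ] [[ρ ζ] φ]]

no type

[ξ δ]: (t → (s → e)) and (t → (((t → (t → (e → e))) → e) → ((t → t) → t))) cannot combine by function application — type clash.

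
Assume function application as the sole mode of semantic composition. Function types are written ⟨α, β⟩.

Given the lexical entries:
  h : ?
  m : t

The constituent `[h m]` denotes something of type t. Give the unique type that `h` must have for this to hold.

At [h m] (required: t): m is t, which is not a function with range t; hence h is the functor — type ⟨t, t⟩.

⟨t, t⟩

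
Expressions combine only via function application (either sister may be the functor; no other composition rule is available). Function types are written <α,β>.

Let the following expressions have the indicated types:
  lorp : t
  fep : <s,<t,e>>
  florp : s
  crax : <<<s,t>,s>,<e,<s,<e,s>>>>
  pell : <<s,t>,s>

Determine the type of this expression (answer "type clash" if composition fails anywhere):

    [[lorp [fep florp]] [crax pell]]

<s,<e,s>>

[fep florp]: fep is <s,<t,e>>, florp is s; result <t,e>.
[lorp [fep florp]]: [fep florp] is <t,e>, lorp is t; result e.
[crax pell]: crax is <<<s,t>,s>,<e,<s,<e,s>>>>, pell is <<s,t>,s>; result <e,<s,<e,s>>>.
[[lorp [fep florp]] [crax pell]]: [crax pell] is <e,<s,<e,s>>>, [lorp [fep florp]] is e; result <s,<e,s>>.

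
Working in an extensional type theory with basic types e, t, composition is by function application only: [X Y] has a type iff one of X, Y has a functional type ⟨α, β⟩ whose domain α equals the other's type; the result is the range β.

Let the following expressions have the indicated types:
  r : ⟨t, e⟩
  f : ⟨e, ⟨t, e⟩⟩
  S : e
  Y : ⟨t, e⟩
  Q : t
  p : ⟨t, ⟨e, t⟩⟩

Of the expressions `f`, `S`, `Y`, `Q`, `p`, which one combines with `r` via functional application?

Q

f : ⟨e, ⟨t, e⟩⟩ — does not combine with r.
S : e — does not combine with r.
Y : ⟨t, e⟩ — does not combine with r.
Q — combines: r : ⟨t, e⟩ takes Q : t as argument, giving e.
p : ⟨t, ⟨e, t⟩⟩ — does not combine with r.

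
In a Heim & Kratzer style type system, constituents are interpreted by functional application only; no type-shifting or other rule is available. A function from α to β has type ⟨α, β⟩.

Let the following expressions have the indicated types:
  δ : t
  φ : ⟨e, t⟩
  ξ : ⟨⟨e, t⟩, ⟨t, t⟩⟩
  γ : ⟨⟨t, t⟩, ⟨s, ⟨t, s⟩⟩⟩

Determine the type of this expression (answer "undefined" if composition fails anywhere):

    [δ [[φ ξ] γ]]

[φ ξ] — ξ of type ⟨⟨e, t⟩, ⟨t, t⟩⟩ combines with φ of type ⟨e, t⟩: type ⟨t, t⟩.
[[φ ξ] γ] — γ of type ⟨⟨t, t⟩, ⟨s, ⟨t, s⟩⟩⟩ combines with [φ ξ] of type ⟨t, t⟩: type ⟨s, ⟨t, s⟩⟩.
[δ [[φ ξ] γ]]: t and ⟨s, ⟨t, s⟩⟩ cannot combine by function application — type clash.

undefined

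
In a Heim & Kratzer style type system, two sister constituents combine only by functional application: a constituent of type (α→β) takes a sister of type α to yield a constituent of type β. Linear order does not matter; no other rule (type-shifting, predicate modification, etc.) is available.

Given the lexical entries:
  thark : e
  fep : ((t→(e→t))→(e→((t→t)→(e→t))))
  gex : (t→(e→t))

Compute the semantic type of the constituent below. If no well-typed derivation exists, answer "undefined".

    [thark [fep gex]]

At [fep gex], fep : ((t→(e→t))→(e→((t→t)→(e→t)))) takes gex : (t→(e→t)), giving (e→((t→t)→(e→t))).
At [thark [fep gex]], [fep gex] : (e→((t→t)→(e→t))) takes thark : e, giving ((t→t)→(e→t)).

((t→t)→(e→t))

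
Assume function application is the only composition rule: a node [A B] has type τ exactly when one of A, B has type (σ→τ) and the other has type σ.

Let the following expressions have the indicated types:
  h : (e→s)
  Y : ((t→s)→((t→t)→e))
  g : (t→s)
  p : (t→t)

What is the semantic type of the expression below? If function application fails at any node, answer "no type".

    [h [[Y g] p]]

s

[Y g]: functor Y : ((t→s)→((t→t)→e)), argument g : (t→s); result ((t→t)→e).
[[Y g] p]: functor [Y g] : ((t→t)→e), argument p : (t→t); result e.
[h [[Y g] p]]: functor h : (e→s), argument [[Y g] p] : e; result s.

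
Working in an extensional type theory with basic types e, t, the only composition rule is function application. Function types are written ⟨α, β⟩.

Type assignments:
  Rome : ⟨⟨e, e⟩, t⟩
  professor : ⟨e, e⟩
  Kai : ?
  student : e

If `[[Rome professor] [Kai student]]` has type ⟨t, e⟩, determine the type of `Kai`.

⟨e, ⟨t, ⟨t, e⟩⟩⟩

[[Rome professor] [Kai student]] must have type ⟨t, e⟩. The sister [Rome professor] has type t; that is not a function onto ⟨t, e⟩, so [Kai student] must be the functor, of type ⟨t, ⟨t, e⟩⟩.
[Kai student] must have type ⟨t, ⟨t, e⟩⟩. The sister student has type e; that is not a function onto ⟨t, ⟨t, e⟩⟩, so Kai must be the functor, of type ⟨e, ⟨t, ⟨t, e⟩⟩⟩.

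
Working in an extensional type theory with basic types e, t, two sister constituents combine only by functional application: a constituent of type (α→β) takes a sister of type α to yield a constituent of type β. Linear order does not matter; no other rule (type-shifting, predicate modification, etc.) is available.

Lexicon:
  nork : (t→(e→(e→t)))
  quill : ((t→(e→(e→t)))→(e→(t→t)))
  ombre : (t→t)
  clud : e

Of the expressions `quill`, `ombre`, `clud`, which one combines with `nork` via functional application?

quill

quill — combines: quill : ((t→(e→(e→t)))→(e→(t→t))) takes nork : (t→(e→(e→t))) as argument, giving (e→(t→t)).
ombre : (t→t) — nork needs t; ombre needs t; neither fits.
clud : e — nork needs t; clud needs nothing (atomic); neither fits.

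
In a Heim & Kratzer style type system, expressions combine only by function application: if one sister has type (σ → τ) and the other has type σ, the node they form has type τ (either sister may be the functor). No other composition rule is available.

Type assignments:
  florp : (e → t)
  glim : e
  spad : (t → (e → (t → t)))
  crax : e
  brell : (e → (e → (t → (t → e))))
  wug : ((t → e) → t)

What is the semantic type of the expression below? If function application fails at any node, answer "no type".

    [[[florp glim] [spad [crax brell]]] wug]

no type

[florp glim]: (e → t) applied to e yields t.
[crax brell]: (e → (e → (t → (t → e)))) applied to e yields (e → (t → (t → e))).
[spad [crax brell]]: (t → (e → (t → t))) with (e → (t → (t → e))) — neither is a function whose domain matches the other; composition fails here.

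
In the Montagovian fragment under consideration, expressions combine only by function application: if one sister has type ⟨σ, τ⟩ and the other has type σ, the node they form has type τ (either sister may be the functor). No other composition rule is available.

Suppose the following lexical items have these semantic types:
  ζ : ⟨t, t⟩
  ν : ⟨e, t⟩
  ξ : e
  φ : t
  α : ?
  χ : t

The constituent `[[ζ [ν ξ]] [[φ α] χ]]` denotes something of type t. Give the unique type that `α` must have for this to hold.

⟨t, ⟨t, ⟨t, t⟩⟩⟩

[[ζ [ν ξ]] [[φ α] χ]] is required to be t. [ζ [ν ξ]] : t cannot yield t as functor, so [[φ α] χ] : ⟨t, t⟩.
[[φ α] χ] is required to be ⟨t, t⟩. χ : t cannot yield ⟨t, t⟩ as functor, so [φ α] : ⟨t, ⟨t, t⟩⟩.
[φ α] is required to be ⟨t, ⟨t, t⟩⟩. φ : t cannot yield ⟨t, ⟨t, t⟩⟩ as functor, so α : ⟨t, ⟨t, ⟨t, t⟩⟩⟩.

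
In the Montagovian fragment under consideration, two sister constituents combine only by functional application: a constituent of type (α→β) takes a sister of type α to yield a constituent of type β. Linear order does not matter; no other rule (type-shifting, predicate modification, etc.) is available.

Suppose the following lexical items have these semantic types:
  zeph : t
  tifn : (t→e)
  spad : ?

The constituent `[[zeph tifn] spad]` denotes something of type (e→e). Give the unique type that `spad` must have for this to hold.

(e→(e→e))

[[zeph tifn] spad] is required to be (e→e). [zeph tifn] : e cannot yield (e→e) as functor, so spad : (e→(e→e)).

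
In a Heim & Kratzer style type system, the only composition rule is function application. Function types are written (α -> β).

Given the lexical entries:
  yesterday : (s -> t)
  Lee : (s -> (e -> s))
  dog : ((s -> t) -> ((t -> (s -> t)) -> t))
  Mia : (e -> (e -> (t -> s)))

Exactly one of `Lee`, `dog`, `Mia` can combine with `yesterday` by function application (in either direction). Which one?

Lee : (s -> (e -> s)) — does not combine with yesterday.
dog — combines: dog : ((s -> t) -> ((t -> (s -> t)) -> t)) takes yesterday : (s -> t) as argument, giving ((t -> (s -> t)) -> t).
Mia : (e -> (e -> (t -> s))) — does not combine with yesterday.

dog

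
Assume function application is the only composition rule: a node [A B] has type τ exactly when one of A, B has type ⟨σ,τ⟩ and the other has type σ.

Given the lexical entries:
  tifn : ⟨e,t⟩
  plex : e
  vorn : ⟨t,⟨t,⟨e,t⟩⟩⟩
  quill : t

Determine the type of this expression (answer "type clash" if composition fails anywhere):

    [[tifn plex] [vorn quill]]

⟨e,t⟩

[tifn plex]: functor tifn : ⟨e,t⟩, argument plex : e; result t.
[vorn quill]: functor vorn : ⟨t,⟨t,⟨e,t⟩⟩⟩, argument quill : t; result ⟨t,⟨e,t⟩⟩.
[[tifn plex] [vorn quill]]: functor [vorn quill] : ⟨t,⟨e,t⟩⟩, argument [tifn plex] : t; result ⟨e,t⟩.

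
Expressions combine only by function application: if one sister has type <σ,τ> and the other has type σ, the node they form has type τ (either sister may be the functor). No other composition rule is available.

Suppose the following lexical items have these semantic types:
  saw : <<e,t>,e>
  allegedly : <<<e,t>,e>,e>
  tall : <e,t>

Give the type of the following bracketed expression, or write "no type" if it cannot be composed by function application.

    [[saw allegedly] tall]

t

At [saw allegedly], allegedly : <<<e,t>,e>,e> takes saw : <<e,t>,e>, giving e.
At [[saw allegedly] tall], tall : <e,t> takes [saw allegedly] : e, giving t.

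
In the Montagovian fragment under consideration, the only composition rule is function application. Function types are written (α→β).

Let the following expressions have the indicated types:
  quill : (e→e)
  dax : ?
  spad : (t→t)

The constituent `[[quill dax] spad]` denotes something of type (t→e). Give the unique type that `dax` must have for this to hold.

[[quill dax] spad] must have type (t→e). The sister spad has type (t→t); that is not a function onto (t→e), so [quill dax] must be the functor, of type ((t→t)→(t→e)).
[quill dax] must have type ((t→t)→(t→e)). The sister quill has type (e→e); that is not a function onto ((t→t)→(t→e)), so dax must be the functor, of type ((e→e)→((t→t)→(t→e))).

((e→e)→((t→t)→(t→e)))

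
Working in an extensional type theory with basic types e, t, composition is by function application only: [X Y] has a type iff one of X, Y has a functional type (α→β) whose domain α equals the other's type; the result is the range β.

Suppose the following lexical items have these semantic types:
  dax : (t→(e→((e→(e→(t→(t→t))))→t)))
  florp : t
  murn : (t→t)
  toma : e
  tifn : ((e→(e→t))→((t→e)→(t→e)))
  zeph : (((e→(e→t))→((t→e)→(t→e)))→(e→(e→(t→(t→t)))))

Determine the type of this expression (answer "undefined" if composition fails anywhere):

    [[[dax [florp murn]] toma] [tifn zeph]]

t

[florp murn]: (t→t) applied to t yields t.
[dax [florp murn]]: (t→(e→((e→(e→(t→(t→t))))→t))) applied to t yields (e→((e→(e→(t→(t→t))))→t)).
[[dax [florp murn]] toma]: (e→((e→(e→(t→(t→t))))→t)) applied to e yields ((e→(e→(t→(t→t))))→t).
[tifn zeph]: (((e→(e→t))→((t→e)→(t→e)))→(e→(e→(t→(t→t))))) applied to ((e→(e→t))→((t→e)→(t→e))) yields (e→(e→(t→(t→t)))).
[[[dax [florp murn]] toma] [tifn zeph]]: ((e→(e→(t→(t→t))))→t) applied to (e→(e→(t→(t→t)))) yields t.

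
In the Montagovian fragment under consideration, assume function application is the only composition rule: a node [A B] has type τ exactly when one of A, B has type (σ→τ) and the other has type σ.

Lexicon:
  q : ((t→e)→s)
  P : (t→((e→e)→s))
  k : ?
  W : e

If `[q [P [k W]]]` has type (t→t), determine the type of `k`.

[q [P [k W]]] is required to be (t→t). q : ((t→e)→s) cannot yield (t→t) as functor, so [P [k W]] : (((t→e)→s)→(t→t)).
[P [k W]] is required to be (((t→e)→s)→(t→t)). P : (t→((e→e)→s)) cannot yield (((t→e)→s)→(t→t)) as functor, so [k W] : ((t→((e→e)→s))→(((t→e)→s)→(t→t))).
[k W] is required to be ((t→((e→e)→s))→(((t→e)→s)→(t→t))). W : e cannot yield ((t→((e→e)→s))→(((t→e)→s)→(t→t))) as functor, so k : (e→((t→((e→e)→s))→(((t→e)→s)→(t→t)))).

(e→((t→((e→e)→s))→(((t→e)→s)→(t→t))))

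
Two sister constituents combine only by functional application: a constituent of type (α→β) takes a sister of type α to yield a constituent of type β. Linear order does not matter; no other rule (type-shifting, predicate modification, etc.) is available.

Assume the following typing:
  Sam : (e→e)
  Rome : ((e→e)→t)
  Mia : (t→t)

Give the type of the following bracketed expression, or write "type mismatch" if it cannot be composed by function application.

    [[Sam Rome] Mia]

t

[Sam Rome] — Rome of type ((e→e)→t) combines with Sam of type (e→e): type t.
[[Sam Rome] Mia] — Mia of type (t→t) combines with [Sam Rome] of type t: type t.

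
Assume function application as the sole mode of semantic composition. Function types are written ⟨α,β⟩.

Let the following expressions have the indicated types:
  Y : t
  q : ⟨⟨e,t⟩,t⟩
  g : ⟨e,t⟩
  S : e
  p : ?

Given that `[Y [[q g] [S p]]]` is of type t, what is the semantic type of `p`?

⟨e,⟨t,⟨t,t⟩⟩⟩

For [Y [[q g] [S p]]] to have type t with Y of type t, [[q g] [S p]] must be the function: [[q g] [S p]] : ⟨t,t⟩.
For [[q g] [S p]] to have type ⟨t,t⟩ with [q g] of type t, [S p] must be the function: [S p] : ⟨t,⟨t,t⟩⟩.
For [S p] to have type ⟨t,⟨t,t⟩⟩ with S of type e, p must be the function: p : ⟨e,⟨t,⟨t,t⟩⟩⟩.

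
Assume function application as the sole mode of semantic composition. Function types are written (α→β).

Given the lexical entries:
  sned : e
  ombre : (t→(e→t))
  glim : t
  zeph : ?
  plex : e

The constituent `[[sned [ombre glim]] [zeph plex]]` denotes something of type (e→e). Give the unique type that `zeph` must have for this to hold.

(e→(t→(e→e)))

[[sned [ombre glim]] [zeph plex]] must have type (e→e). The sister [sned [ombre glim]] has type t; that is not a function onto (e→e), so [zeph plex] must be the functor, of type (t→(e→e)).
[zeph plex] must have type (t→(e→e)). The sister plex has type e; that is not a function onto (t→(e→e)), so zeph must be the functor, of type (e→(t→(e→e))).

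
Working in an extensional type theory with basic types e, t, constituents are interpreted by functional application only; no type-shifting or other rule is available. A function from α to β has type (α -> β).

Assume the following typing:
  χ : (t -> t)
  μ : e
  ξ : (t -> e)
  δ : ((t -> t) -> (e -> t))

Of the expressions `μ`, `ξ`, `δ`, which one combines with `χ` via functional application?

δ

μ : e — does not combine with χ.
ξ : (t -> e) — does not combine with χ.
δ — combines: δ : ((t -> t) -> (e -> t)) takes χ : (t -> t) as argument, giving (e -> t).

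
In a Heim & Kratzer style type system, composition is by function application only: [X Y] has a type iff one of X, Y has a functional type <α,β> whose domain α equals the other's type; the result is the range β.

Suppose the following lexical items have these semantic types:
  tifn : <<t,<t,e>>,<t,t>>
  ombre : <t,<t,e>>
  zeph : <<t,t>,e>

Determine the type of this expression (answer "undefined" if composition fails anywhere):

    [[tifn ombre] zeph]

At [tifn ombre], tifn : <<t,<t,e>>,<t,t>> takes ombre : <t,<t,e>>, giving <t,t>.
At [[tifn ombre] zeph], zeph : <<t,t>,e> takes [tifn ombre] : <t,t>, giving e.

e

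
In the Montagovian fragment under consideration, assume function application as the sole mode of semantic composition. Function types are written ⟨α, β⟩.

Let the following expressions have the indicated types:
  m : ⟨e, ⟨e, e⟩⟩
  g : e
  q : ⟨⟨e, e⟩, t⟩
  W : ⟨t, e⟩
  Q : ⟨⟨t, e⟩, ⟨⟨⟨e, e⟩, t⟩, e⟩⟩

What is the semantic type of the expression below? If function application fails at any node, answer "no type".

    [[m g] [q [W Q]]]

[m g]: m is ⟨e, ⟨e, e⟩⟩, g is e; result ⟨e, e⟩.
[W Q]: Q is ⟨⟨t, e⟩, ⟨⟨⟨e, e⟩, t⟩, e⟩⟩, W is ⟨t, e⟩; result ⟨⟨⟨e, e⟩, t⟩, e⟩.
[q [W Q]]: [W Q] is ⟨⟨⟨e, e⟩, t⟩, e⟩, q is ⟨⟨e, e⟩, t⟩; result e.
[[m g] [q [W Q]]]: [m g] is ⟨e, e⟩, [q [W Q]] is e; result e.

e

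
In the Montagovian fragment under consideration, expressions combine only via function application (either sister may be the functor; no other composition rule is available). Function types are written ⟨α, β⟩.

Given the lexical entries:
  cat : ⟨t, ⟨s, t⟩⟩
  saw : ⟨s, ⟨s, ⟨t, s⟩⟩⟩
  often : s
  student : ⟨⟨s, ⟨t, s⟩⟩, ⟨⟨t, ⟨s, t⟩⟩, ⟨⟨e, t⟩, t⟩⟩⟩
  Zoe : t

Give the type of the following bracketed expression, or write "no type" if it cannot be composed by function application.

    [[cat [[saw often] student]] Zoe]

[saw often]: ⟨s, ⟨s, ⟨t, s⟩⟩⟩ applied to s yields ⟨s, ⟨t, s⟩⟩.
[[saw often] student]: ⟨⟨s, ⟨t, s⟩⟩, ⟨⟨t, ⟨s, t⟩⟩, ⟨⟨e, t⟩, t⟩⟩⟩ applied to ⟨s, ⟨t, s⟩⟩ yields ⟨⟨t, ⟨s, t⟩⟩, ⟨⟨e, t⟩, t⟩⟩.
[cat [[saw often] student]]: ⟨⟨t, ⟨s, t⟩⟩, ⟨⟨e, t⟩, t⟩⟩ applied to ⟨t, ⟨s, t⟩⟩ yields ⟨⟨e, t⟩, t⟩.
[[cat [[saw often] student]] Zoe]: ⟨⟨e, t⟩, t⟩ with t — neither is a function whose domain matches the other; composition fails here.

no type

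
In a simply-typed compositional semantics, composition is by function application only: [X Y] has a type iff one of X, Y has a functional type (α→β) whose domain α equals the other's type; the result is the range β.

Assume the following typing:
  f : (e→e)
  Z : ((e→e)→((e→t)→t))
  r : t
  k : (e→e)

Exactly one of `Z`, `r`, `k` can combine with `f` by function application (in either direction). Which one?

Z

Z — combines: Z : ((e→e)→((e→t)→t)) takes f : (e→e) as argument, giving ((e→t)→t).
r : t — neither side's domain matches the other.
k : (e→e) — neither side's domain matches the other.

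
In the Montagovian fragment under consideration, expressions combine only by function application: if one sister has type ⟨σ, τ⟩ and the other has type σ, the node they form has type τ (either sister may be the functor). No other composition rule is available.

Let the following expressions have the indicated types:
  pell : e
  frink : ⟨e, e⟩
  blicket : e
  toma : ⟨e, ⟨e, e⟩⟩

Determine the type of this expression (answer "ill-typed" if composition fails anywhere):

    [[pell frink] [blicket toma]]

e

[pell frink]: frink is ⟨e, e⟩, pell is e; result e.
[blicket toma]: toma is ⟨e, ⟨e, e⟩⟩, blicket is e; result ⟨e, e⟩.
[[pell frink] [blicket toma]]: [blicket toma] is ⟨e, e⟩, [pell frink] is e; result e.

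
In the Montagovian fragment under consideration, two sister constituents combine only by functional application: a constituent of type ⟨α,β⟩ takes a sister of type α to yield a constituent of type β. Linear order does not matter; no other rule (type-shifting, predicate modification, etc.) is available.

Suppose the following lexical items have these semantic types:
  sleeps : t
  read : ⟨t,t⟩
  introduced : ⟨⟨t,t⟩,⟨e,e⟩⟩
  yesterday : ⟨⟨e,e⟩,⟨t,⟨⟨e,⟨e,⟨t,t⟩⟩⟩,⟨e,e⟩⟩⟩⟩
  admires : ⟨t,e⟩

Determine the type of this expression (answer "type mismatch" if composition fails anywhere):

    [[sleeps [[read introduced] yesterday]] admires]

[read introduced]: ⟨⟨t,t⟩,⟨e,e⟩⟩ applied to ⟨t,t⟩ yields ⟨e,e⟩.
[[read introduced] yesterday]: ⟨⟨e,e⟩,⟨t,⟨⟨e,⟨e,⟨t,t⟩⟩⟩,⟨e,e⟩⟩⟩⟩ applied to ⟨e,e⟩ yields ⟨t,⟨⟨e,⟨e,⟨t,t⟩⟩⟩,⟨e,e⟩⟩⟩.
[sleeps [[read introduced] yesterday]]: ⟨t,⟨⟨e,⟨e,⟨t,t⟩⟩⟩,⟨e,e⟩⟩⟩ applied to t yields ⟨⟨e,⟨e,⟨t,t⟩⟩⟩,⟨e,e⟩⟩.
At [[sleeps [[read introduced] yesterday]] admires]: neither ⟨⟨e,⟨e,⟨t,t⟩⟩⟩,⟨e,e⟩⟩ nor ⟨t,e⟩ can take the other as argument; the node is ill-typed.

type mismatch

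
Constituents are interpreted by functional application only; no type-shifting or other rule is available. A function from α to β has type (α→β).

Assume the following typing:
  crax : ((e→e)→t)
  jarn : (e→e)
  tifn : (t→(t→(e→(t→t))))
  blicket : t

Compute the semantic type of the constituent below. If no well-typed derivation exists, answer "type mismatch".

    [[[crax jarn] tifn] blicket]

(e→(t→t))

[crax jarn]: functor crax : ((e→e)→t), argument jarn : (e→e); result t.
[[crax jarn] tifn]: functor tifn : (t→(t→(e→(t→t)))), argument [crax jarn] : t; result (t→(e→(t→t))).
[[[crax jarn] tifn] blicket]: functor [[crax jarn] tifn] : (t→(e→(t→t))), argument blicket : t; result (e→(t→t)).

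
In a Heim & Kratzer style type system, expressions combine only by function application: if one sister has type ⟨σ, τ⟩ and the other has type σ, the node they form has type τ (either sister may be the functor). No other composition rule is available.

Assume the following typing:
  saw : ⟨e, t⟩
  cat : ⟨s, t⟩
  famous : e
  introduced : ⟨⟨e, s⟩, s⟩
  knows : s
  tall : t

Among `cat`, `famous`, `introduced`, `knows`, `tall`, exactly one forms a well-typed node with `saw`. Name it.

famous

cat : ⟨s, t⟩ — saw needs e; cat needs s; neither fits.
famous — combines: saw : ⟨e, t⟩ takes famous : e as argument, giving t.
introduced : ⟨⟨e, s⟩, s⟩ — saw needs e; introduced needs ⟨e, s⟩; neither fits.
knows : s — saw needs e; knows needs nothing (atomic); neither fits.
tall : t — saw needs e; tall needs nothing (atomic); neither fits.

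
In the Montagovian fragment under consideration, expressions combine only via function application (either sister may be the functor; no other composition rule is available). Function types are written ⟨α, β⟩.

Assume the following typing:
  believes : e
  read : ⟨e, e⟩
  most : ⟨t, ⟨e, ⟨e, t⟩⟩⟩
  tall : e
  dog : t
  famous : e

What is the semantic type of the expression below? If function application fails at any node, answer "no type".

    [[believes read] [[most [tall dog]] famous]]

[believes read]: ⟨e, e⟩ applied to e yields e.
[tall dog]: e with t — neither is a function whose domain matches the other; composition fails here.

no type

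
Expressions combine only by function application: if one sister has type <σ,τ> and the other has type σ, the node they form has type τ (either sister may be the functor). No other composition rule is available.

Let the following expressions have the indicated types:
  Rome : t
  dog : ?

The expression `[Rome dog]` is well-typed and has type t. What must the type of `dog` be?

[Rome dog] is required to be t. Rome : t cannot yield t as functor, so dog : <t,t>.

<t,t>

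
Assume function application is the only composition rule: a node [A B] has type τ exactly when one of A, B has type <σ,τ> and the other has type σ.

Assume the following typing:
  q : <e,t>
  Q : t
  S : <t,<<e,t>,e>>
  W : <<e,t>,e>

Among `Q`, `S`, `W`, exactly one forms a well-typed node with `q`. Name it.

W

Q : t — no; q wants e, and Q wants nothing (atomic).
S : <t,<<e,t>,e>> — no; q wants e, and S wants t.
W — combines: W : <<e,t>,e> takes q : <e,t> as argument, giving e.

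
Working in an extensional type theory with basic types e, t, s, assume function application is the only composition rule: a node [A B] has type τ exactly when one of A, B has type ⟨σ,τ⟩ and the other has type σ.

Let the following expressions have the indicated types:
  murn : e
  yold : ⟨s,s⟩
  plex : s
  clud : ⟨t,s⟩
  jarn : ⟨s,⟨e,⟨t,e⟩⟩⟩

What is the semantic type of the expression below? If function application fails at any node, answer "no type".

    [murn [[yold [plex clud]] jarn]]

no type

At [plex clud]: neither s nor ⟨t,s⟩ can take the other as argument; the node is ill-typed.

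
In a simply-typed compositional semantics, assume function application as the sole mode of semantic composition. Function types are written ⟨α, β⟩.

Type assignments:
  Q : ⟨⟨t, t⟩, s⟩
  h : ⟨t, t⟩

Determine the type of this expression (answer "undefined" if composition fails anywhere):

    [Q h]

s

At [Q h], Q : ⟨⟨t, t⟩, s⟩ takes h : ⟨t, t⟩, giving s.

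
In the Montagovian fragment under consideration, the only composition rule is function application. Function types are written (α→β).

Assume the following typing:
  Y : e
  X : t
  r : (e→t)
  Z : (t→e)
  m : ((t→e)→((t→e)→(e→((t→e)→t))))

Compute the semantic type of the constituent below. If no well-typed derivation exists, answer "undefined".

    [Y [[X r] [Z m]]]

undefined

[X r]: t with (e→t) — neither is a function whose domain matches the other; composition fails here.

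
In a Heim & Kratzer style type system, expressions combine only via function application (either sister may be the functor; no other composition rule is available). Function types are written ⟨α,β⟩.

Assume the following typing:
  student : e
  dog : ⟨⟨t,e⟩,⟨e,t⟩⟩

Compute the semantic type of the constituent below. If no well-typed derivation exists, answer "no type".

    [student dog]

no type

At [student dog]: neither e nor ⟨⟨t,e⟩,⟨e,t⟩⟩ can take the other as argument; the node is ill-typed.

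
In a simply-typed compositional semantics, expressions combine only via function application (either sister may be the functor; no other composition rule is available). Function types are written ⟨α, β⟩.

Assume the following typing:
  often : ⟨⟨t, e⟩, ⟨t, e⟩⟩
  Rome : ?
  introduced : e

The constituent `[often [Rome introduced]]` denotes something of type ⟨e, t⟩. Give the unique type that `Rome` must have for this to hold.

⟨e, ⟨⟨⟨t, e⟩, ⟨t, e⟩⟩, ⟨e, t⟩⟩⟩

[often [Rome introduced]] must have type ⟨e, t⟩. The sister often has type ⟨⟨t, e⟩, ⟨t, e⟩⟩; that is not a function onto ⟨e, t⟩, so [Rome introduced] must be the functor, of type ⟨⟨⟨t, e⟩, ⟨t, e⟩⟩, ⟨e, t⟩⟩.
[Rome introduced] must have type ⟨⟨⟨t, e⟩, ⟨t, e⟩⟩, ⟨e, t⟩⟩. The sister introduced has type e; that is not a function onto ⟨⟨⟨t, e⟩, ⟨t, e⟩⟩, ⟨e, t⟩⟩, so Rome must be the functor, of type ⟨e, ⟨⟨⟨t, e⟩, ⟨t, e⟩⟩, ⟨e, t⟩⟩⟩.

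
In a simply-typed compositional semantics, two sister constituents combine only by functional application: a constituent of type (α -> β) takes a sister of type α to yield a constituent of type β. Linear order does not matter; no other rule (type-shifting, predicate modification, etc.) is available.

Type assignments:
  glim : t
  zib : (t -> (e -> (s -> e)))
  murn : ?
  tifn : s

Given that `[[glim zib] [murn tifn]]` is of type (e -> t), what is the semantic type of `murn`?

[[glim zib] [murn tifn]] must have type (e -> t). The sister [glim zib] has type (e -> (s -> e)); that is not a function onto (e -> t), so [murn tifn] must be the functor, of type ((e -> (s -> e)) -> (e -> t)).
[murn tifn] must have type ((e -> (s -> e)) -> (e -> t)). The sister tifn has type s; that is not a function onto ((e -> (s -> e)) -> (e -> t)), so murn must be the functor, of type (s -> ((e -> (s -> e)) -> (e -> t))).

(s -> ((e -> (s -> e)) -> (e -> t)))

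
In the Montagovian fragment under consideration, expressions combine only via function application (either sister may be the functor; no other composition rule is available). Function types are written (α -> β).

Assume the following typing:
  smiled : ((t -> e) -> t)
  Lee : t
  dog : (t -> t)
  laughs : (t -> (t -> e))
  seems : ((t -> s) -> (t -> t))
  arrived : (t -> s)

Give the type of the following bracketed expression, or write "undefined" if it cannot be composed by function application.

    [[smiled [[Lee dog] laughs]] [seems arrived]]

[Lee dog]: dog is (t -> t), Lee is t; result t.
[[Lee dog] laughs]: laughs is (t -> (t -> e)), [Lee dog] is t; result (t -> e).
[smiled [[Lee dog] laughs]]: smiled is ((t -> e) -> t), [[Lee dog] laughs] is (t -> e); result t.
[seems arrived]: seems is ((t -> s) -> (t -> t)), arrived is (t -> s); result (t -> t).
[[smiled [[Lee dog] laughs]] [seems arrived]]: [seems arrived] is (t -> t), [smiled [[Lee dog] laughs]] is t; result t.

t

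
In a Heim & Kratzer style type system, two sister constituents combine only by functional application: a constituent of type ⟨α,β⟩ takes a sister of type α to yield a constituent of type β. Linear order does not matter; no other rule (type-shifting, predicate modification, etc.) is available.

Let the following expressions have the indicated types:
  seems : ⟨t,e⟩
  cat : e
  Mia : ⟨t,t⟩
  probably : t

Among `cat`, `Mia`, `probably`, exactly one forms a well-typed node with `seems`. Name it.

cat : e — does not combine with seems.
Mia : ⟨t,t⟩ — does not combine with seems.
probably — combines: seems : ⟨t,e⟩ takes probably : t as argument, giving e.

probably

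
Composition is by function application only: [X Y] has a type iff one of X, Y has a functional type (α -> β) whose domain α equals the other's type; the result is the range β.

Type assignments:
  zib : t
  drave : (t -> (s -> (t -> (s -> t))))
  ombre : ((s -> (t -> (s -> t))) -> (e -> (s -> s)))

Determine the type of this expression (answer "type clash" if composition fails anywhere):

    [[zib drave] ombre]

(e -> (s -> s))

[zib drave]: functor drave : (t -> (s -> (t -> (s -> t)))), argument zib : t; result (s -> (t -> (s -> t))).
[[zib drave] ombre]: functor ombre : ((s -> (t -> (s -> t))) -> (e -> (s -> s))), argument [zib drave] : (s -> (t -> (s -> t))); result (e -> (s -> s)).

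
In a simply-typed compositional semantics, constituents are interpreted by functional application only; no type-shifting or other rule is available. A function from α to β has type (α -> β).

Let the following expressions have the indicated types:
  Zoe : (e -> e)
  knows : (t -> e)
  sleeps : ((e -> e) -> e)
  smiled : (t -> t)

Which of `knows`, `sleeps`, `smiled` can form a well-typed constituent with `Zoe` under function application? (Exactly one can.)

sleeps

knows : (t -> e) — Zoe needs e; knows needs t; neither fits.
sleeps — combines: sleeps : ((e -> e) -> e) takes Zoe : (e -> e) as argument, giving e.
smiled : (t -> t) — Zoe needs e; smiled needs t; neither fits.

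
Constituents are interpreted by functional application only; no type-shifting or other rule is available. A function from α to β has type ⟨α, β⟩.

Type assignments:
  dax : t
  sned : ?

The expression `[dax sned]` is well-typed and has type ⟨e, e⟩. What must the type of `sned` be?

For [dax sned] to have type ⟨e, e⟩ with dax of type t, sned must be the function: sned : ⟨t, ⟨e, e⟩⟩.

⟨t, ⟨e, e⟩⟩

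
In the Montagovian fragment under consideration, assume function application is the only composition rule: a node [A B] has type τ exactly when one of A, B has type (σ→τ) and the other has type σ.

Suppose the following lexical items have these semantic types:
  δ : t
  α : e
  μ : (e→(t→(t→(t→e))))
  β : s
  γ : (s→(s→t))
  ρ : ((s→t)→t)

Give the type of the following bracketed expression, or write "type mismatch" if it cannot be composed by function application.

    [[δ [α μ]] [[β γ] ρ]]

[α μ]: functor μ : (e→(t→(t→(t→e)))), argument α : e; result (t→(t→(t→e))).
[δ [α μ]]: functor [α μ] : (t→(t→(t→e))), argument δ : t; result (t→(t→e)).
[β γ]: functor γ : (s→(s→t)), argument β : s; result (s→t).
[[β γ] ρ]: functor ρ : ((s→t)→t), argument [β γ] : (s→t); result t.
[[δ [α μ]] [[β γ] ρ]]: functor [δ [α μ]] : (t→(t→e)), argument [[β γ] ρ] : t; result (t→e).

(t→e)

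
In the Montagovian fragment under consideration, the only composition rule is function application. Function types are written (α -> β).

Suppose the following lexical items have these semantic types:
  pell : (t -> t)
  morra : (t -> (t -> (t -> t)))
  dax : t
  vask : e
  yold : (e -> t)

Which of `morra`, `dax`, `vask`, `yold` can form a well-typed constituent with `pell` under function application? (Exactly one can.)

morra : (t -> (t -> (t -> t))) — no; pell wants t, and morra wants t.
dax — combines: pell : (t -> t) takes dax : t as argument, giving t.
vask : e — no; pell wants t, and vask wants nothing (atomic).
yold : (e -> t) — no; pell wants t, and yold wants e.

dax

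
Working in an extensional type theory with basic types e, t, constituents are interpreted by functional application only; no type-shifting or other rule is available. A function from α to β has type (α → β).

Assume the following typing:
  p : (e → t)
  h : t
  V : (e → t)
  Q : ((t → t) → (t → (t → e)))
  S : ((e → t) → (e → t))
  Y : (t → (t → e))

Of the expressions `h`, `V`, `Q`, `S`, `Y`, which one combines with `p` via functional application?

h : t — neither side's domain matches the other.
V : (e → t) — neither side's domain matches the other.
Q : ((t → t) → (t → (t → e))) — neither side's domain matches the other.
S — combines: S : ((e → t) → (e → t)) takes p : (e → t) as argument, giving (e → t).
Y : (t → (t → e)) — neither side's domain matches the other.

S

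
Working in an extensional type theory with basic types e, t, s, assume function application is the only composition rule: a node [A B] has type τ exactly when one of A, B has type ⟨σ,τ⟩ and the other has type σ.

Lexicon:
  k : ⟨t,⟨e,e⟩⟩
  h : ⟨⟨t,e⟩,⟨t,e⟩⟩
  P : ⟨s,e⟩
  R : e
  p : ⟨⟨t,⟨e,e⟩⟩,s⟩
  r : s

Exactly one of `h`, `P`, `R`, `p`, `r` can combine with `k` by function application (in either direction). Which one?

p

h : ⟨⟨t,e⟩,⟨t,e⟩⟩ — neither side's domain matches the other.
P : ⟨s,e⟩ — neither side's domain matches the other.
R : e — neither side's domain matches the other.
p — combines: p : ⟨⟨t,⟨e,e⟩⟩,s⟩ takes k : ⟨t,⟨e,e⟩⟩ as argument, giving s.
r : s — neither side's domain matches the other.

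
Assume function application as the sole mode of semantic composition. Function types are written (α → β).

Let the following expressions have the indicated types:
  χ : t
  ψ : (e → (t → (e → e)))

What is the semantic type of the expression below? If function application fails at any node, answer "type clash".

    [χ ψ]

type clash

[χ ψ]: t with (e → (t → (e → e))) — neither is a function whose domain matches the other; composition fails here.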